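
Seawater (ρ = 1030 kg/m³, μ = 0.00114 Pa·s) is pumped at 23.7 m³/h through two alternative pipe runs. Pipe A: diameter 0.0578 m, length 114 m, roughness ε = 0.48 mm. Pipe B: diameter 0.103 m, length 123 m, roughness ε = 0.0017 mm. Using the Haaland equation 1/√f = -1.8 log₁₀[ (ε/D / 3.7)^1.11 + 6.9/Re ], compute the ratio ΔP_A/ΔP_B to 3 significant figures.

ΔP_A/ΔP_B ≈ 31.6

Pipe A: V = Q/A = 0.006583/0.002624 = 2.509 m/s; Re = 1.31e+05; ε/D = 0.0083; Haaland → f = 0.03618; ΔP_A = f(L/D)(ρV²/2) = 2.313e+05 Pa.
Pipe B: V = Q/A = 0.006583/0.008332 = 0.7901 m/s; Re = 7.353e+04; ε/D = 1.65e-05; Haaland → f = 0.01908; ΔP_B = f(L/D)(ρV²/2) = 7324 Pa.
ΔP_A/ΔP_B = 2.313e+05/7324 = 31.6.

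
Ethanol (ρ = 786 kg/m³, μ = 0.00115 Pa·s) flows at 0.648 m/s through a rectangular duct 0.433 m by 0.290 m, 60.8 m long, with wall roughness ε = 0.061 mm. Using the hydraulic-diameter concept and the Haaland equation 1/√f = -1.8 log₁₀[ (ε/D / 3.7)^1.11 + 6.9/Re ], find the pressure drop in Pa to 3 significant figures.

ΔP ≈ 501 Pa

Hydraulic diameter D_h = 4A/P = 4·(0.433·0.29)/(2·(0.433+0.29)) = 0.5023/1.446 = 0.3474 m.
Re = ρVD_h/μ = 786·0.648·0.3474/0.00115 = 1.538e+05.
ε/D_h = 6.1e-05/0.3474 = 0.000176; Haaland gives 1/√f = -1.8 log₁₀[1.59e-05+4.49e-05] = 7.59, so f = 0.01736.
ΔP = f(L/D_h)(ρV²/2) = 0.01736·60.8/0.3474·165 = 501.4 Pa.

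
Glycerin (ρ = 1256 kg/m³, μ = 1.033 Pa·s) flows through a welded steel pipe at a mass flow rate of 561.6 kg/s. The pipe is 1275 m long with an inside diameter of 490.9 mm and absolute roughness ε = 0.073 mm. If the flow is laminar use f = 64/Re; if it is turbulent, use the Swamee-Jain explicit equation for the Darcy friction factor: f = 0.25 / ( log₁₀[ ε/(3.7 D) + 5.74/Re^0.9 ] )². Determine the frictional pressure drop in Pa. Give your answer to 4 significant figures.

A = πD²/4 = π(0.4909)²/4 = 0.1893 m²; mean velocity V = ṁ/(ρA) = 561.6/(1256 · 0.1893) = 2.362 m/s.
Reynolds number Re = ρVD/μ = 1256 · 2.362 · 0.4909 / 1.03 = 1410.
Re < 2300 → laminar flow, so f = 64/Re = 64/1410 = 0.04539 (the turbulent correlation is not needed).
Darcy-Weisbach: ΔP = f(L/D)(ρV²/2) = 0.04539·(1275/0.4909)·(1256·2.362²/2) = 0.04539·2597·3505 = 4.132e+05 Pa.

ΔP ≈ 413200 Pa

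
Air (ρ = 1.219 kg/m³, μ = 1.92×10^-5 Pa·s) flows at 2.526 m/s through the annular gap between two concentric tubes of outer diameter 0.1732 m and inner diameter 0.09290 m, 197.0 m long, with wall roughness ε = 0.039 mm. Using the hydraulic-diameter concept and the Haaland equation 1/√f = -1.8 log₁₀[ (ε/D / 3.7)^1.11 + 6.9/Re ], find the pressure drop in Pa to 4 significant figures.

ΔP ≈ 281.7 Pa

Hydraulic diameter D_h = 4A/P = D_o - D_i = 0.1732 - 0.0929 = 0.0803 m.
Re = ρVD_h/μ = 1.219·2.526·0.0803/1.92e-05 = 1.288e+04.
ε/D_h = 3.9e-05/0.0803 = 0.000486; Haaland gives 1/√f = -1.8 log₁₀[4.91e-05+0.000536] = 5.819, so f = 0.02953.
ΔP = f(L/D_h)(ρV²/2) = 0.02953·197/0.0803·3.889 = 281.7 Pa.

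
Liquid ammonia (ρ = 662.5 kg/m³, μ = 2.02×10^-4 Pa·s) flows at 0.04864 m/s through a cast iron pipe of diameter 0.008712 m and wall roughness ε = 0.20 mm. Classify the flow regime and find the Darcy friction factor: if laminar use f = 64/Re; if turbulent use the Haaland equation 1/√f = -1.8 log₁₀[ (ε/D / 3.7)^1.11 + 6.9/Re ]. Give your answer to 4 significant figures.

f ≈ 0.04605

Re = ρVD/μ = 662.5·0.04864·0.008712/0.000202 = 1390.
Re < 2300 → laminar, so f = 64/Re = 0.04605 (roughness is irrelevant in laminar flow).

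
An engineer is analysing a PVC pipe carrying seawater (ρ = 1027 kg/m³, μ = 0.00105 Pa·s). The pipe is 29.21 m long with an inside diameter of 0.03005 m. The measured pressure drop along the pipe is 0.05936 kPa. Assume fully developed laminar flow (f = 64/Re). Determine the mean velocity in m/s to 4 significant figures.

V ≈ 0.05462 m/s

For laminar flow, f = 64/Re with Re = ρVD/μ, so Darcy-Weisbach reduces to ΔP = 32μLV/D². Solving for V: V = ΔP·D²/(32μL) = 59.36·(0.03005)²/(32·0.00105·29.21) = 0.05462 m/s.
Check: Re = ρVD/μ = 1027·0.05462·0.03005/0.00105 = 1605 < 2300, so the laminar assumption holds.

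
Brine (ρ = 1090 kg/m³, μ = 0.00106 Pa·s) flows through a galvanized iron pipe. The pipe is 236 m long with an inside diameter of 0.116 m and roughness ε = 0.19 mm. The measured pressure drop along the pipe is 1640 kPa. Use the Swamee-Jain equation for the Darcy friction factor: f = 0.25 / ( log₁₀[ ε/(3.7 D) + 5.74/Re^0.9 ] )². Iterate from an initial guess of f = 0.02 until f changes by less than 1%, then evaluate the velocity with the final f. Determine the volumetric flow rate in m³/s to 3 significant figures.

Q ≈ 0.0856 m³/s

Rearranging Darcy-Weisbach: V = √(2·ΔP·D/(f·L·ρ)). With ε/D = 0.00019/0.116 = 0.00164, iterate starting from f = 0.02:
  f = 0.02 → V = √(2·1.64e+06·0.116/(0.02·236·1090)) = 8.6 m/s; Re = ρVD/μ = 1.026e+06; f → 0.02251
  f = 0.02251 → V = 8.106 m/s; Re = 9.669e+05; f → 0.02253
Converged (Δf/f < 1%). With the final f = 0.02253: V = √(2·1.64e+06·0.116/(0.02253·236·1090)) = 8.103 m/s.
Q = V·A = 8.103·(π/4·0.116²) = 0.08564 m³/s = 0.0856 m³/s.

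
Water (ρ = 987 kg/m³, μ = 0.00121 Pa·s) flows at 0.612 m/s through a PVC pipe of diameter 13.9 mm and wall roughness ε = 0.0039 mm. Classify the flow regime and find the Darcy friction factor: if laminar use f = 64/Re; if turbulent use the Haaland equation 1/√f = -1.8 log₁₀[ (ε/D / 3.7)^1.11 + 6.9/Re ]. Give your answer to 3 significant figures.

Re = ρVD/μ = 987·0.612·0.0139/0.00121 = 6939.
Re > 4000 → turbulent. ε/D = 3.9e-06/0.0139 = 0.000281; Haaland: 1/√f = -1.8 log₁₀[2.67e-05 + 0.000994] = 5.384, so f = 0.0345.

f ≈ 0.0345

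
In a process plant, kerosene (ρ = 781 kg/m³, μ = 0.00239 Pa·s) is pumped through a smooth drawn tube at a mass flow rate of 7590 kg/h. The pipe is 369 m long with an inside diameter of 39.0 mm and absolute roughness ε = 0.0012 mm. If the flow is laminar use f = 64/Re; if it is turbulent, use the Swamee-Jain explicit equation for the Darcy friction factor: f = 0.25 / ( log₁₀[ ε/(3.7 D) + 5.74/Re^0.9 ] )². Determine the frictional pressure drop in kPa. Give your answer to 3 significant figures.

ΔP ≈ 447 kPa

ṁ = 7590 kg/h = 7590/3600 = 2.108 kg/s.
A = πD²/4 = π(0.039)²/4 = 0.001195 m²; mean velocity V = ṁ/(ρA) = 2.108/(781 · 0.001195) = 2.26 m/s.
Reynolds number Re = ρVD/μ = 781 · 2.26 · 0.039 / 0.00239 = 2.88e+04.
Re > 4000 → turbulent. Relative roughness ε/D = 1.2e-06/0.039 = 3.08e-05. Swamee-Jain: f = 0.25/(log₁₀[3.08e-05/3.7 + 5.74/2.88e+04^0.9])² = 0.25/(log₁₀[8.32e-06 + 0.000556])² = 0.25/(-3.248)² = 0.0237.
Darcy-Weisbach: ΔP = f(L/D)(ρV²/2) = 0.0237·(369/0.039)·(781·2.26²/2) = 0.0237·9462·1994 = 4.471e+05 Pa.
ΔP = 4.471e+05 Pa = 447 kPa.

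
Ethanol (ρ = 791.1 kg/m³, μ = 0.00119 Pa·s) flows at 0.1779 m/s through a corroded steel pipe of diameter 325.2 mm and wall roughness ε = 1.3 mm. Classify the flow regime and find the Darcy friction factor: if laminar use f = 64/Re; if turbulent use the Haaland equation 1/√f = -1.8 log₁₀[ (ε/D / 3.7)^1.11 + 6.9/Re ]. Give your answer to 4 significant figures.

f ≈ 0.03087

Re = ρVD/μ = 791.1·0.1779·0.3252/0.00119 = 3.846e+04.
Re > 4000 → turbulent. ε/D = 0.0013/0.3252 = 0.004; Haaland: 1/√f = -1.8 log₁₀[0.00051 + 0.000179] = 5.691, so f = 0.03087.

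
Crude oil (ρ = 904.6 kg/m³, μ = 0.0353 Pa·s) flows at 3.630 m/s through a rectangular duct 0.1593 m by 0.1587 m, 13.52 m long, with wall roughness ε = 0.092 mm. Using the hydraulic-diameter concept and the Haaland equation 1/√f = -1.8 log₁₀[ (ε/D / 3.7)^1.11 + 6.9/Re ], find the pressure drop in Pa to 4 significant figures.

ΔP ≈ 14550 Pa

Hydraulic diameter D_h = 4A/P = 4·(0.1593·0.1587)/(2·(0.1593+0.1587)) = 0.1011/0.636 = 0.159 m.
Re = ρVD_h/μ = 904.6·3.63·0.159/0.0353 = 1.479e+04.
ε/D_h = 9.2e-05/0.159 = 0.000579; Haaland gives 1/√f = -1.8 log₁₀[5.96e-05+0.000467] = 5.902, so f = 0.02871.
ΔP = f(L/D_h)(ρV²/2) = 0.02871·13.52/0.159·5960 = 1.455e+04 Pa.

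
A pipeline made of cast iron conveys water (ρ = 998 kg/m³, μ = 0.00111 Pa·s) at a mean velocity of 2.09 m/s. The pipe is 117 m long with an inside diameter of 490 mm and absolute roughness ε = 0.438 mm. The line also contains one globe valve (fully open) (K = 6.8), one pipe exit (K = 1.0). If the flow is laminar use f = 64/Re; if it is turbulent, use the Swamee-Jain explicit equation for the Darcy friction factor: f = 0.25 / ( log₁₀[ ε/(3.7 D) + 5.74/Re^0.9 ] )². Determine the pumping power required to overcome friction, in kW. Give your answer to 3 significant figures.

Reynolds number Re = ρVD/μ = 998 · 2.09 · 0.49 / 0.00111 = 9.208e+05.
Re > 4000 → turbulent. Relative roughness ε/D = 0.000438/0.49 = 0.000894. Swamee-Jain: f = 0.25/(log₁₀[0.000894/3.7 + 5.74/9.208e+05^0.9])² = 0.25/(log₁₀[0.000242 + 2.46e-05])² = 0.25/(-3.575)² = 0.01956.
Total minor-loss coefficient ΣK = 1·6.8 + 1·1 = 7.8.
ΔP = [f·L/D + ΣK]·(ρV²/2) = [0.01956·117/0.49 + 7.8]·(998·2.09²/2) = [4.671 + 7.8]·2180 = 2.718e+04 Pa.
Q = V·A = 2.09·0.1886 = 0.3941 m³/s.
Pumping power P = QΔP = 0.3941·2.718e+04 = 10710 W = 10.7 kW.

P ≈ 10.7 kW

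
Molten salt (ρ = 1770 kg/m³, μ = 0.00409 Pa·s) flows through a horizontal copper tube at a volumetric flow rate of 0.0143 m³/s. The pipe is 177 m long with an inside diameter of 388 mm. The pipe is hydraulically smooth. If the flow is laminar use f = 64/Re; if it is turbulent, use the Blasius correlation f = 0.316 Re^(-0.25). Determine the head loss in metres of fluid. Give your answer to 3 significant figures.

h_f ≈ 0.00900 m

Cross-sectional area A = πD²/4 = π(0.388)²/4 = 0.1182 m²; mean velocity V = Q/A = 0.0143/0.1182 = 0.1209 m/s.
Reynolds number Re = ρVD/μ = 1770 · 0.1209 · 0.388 / 0.00409 = 2.031e+04.
Re > 4000 → turbulent. Smooth-pipe (Blasius): f = 0.316 Re^(-0.25) = 0.316/(2.031e+04)^0.25 = 0.02647.
Darcy-Weisbach: ΔP = f(L/D)(ρV²/2) = 0.02647·(177/0.388)·(1770·0.1209²/2) = 0.02647·456.2·12.95 = 156.3 Pa.
Head loss h_f = ΔP/(ρg) = 156.3/(1770·9.81) = 0.00900 m.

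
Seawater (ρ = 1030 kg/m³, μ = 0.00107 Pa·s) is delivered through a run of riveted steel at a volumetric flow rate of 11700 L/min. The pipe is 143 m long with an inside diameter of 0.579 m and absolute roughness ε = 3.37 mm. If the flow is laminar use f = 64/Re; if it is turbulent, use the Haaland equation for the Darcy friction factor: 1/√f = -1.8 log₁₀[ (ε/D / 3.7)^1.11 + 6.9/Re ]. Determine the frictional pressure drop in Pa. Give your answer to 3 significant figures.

Q = 11700 L/min = 11700/60000 = 0.195 m³/s.
Cross-sectional area A = πD²/4 = π(0.579)²/4 = 0.2633 m²; mean velocity V = Q/A = 0.195/0.2633 = 0.7406 m/s.
Reynolds number Re = ρVD/μ = 1030 · 0.7406 · 0.579 / 0.00107 = 4.128e+05.
Re > 4000 → turbulent. Relative roughness ε/D = 0.00337/0.579 = 0.00582. Haaland: 1/√f = -1.8 log₁₀[(0.00582/3.7)^1.11 + 6.9/4.128e+05] = -1.8 log₁₀[0.000773 + 1.67e-05] = 5.584, so f = 0.03207.
Darcy-Weisbach: ΔP = f(L/D)(ρV²/2) = 0.03207·(143/0.579)·(1030·0.7406²/2) = 0.03207·247·282.5 = 2237 Pa.

ΔP ≈ 2240 Pa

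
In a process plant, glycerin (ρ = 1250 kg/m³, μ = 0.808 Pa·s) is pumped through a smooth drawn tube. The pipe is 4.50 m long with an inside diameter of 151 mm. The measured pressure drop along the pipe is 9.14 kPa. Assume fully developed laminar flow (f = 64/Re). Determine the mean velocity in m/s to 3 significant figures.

For laminar flow, f = 64/Re with Re = ρVD/μ, so Darcy-Weisbach reduces to ΔP = 32μLV/D². Solving for V: V = ΔP·D²/(32μL) = 9140·(0.151)²/(32·0.808·4.5) = 1.791 m/s.
Check: Re = ρVD/μ = 1250·1.791·0.151/0.808 = 418.4 < 2300, so the laminar assumption holds.

V ≈ 1.79 m/s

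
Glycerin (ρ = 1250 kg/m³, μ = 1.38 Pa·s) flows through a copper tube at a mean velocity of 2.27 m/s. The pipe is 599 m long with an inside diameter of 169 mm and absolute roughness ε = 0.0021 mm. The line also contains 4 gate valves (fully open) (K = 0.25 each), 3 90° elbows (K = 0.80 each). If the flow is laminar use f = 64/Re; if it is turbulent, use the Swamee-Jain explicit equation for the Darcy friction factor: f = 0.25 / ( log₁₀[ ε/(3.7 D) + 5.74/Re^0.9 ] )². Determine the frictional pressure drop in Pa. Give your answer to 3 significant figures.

Reynolds number Re = ρVD/μ = 1250 · 2.27 · 0.169 / 1.38 = 347.5.
Re < 2300 → laminar flow, so f = 64/Re = 64/347.5 = 0.1842 (the turbulent correlation is not needed).
Total minor-loss coefficient ΣK = 4·0.25 + 3·0.8 = 3.4.
ΔP = [f·L/D + ΣK]·(ρV²/2) = [0.1842·599/0.169 + 3.4]·(1250·2.27²/2) = [652.8 + 3.4]·3221 = 2.113e+06 Pa.

ΔP ≈ 2.11×10^6 Pa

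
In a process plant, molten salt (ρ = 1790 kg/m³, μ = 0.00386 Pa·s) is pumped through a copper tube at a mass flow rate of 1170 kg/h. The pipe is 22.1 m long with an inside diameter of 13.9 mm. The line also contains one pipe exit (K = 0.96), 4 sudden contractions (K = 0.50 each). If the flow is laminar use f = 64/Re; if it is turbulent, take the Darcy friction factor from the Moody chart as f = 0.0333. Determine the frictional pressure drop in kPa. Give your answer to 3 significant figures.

ṁ = 1170 kg/h = 1170/3600 = 0.325 kg/s.
A = πD²/4 = π(0.0139)²/4 = 0.0001517 m²; mean velocity V = ṁ/(ρA) = 0.325/(1790 · 0.0001517) = 1.196 m/s.
Reynolds number Re = ρVD/μ = 1790 · 1.196 · 0.0139 / 0.00386 = 7712.
Re > 4000 → turbulent; use the Moody-chart value f = 0.0333.
Total minor-loss coefficient ΣK = 1·0.96 + 4·0.5 = 2.96.
ΔP = [f·L/D + ΣK]·(ρV²/2) = [0.0333·22.1/0.0139 + 2.96]·(1790·1.196²/2) = [52.94 + 2.96]·1281 = 7.163e+04 Pa.
ΔP = 7.163e+04 Pa = 71.6 kPa.

ΔP ≈ 71.6 kPa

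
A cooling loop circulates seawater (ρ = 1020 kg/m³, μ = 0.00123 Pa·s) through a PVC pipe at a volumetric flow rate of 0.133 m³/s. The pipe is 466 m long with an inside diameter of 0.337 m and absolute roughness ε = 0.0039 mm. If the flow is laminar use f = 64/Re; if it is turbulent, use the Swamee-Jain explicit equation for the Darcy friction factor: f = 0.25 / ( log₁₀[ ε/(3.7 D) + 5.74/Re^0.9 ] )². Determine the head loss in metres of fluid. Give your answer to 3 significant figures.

h_f ≈ 2.15 m

Cross-sectional area A = πD²/4 = π(0.337)²/4 = 0.0892 m²; mean velocity V = Q/A = 0.133/0.0892 = 1.491 m/s.
Reynolds number Re = ρVD/μ = 1020 · 1.491 · 0.337 / 0.00123 = 4.167e+05.
Re > 4000 → turbulent. Relative roughness ε/D = 3.9e-06/0.337 = 1.16e-05. Swamee-Jain: f = 0.25/(log₁₀[1.16e-05/3.7 + 5.74/4.167e+05^0.9])² = 0.25/(log₁₀[3.13e-06 + 5.02e-05])² = 0.25/(-4.273)² = 0.01369.
Darcy-Weisbach: ΔP = f(L/D)(ρV²/2) = 0.01369·(466/0.337)·(1020·1.491²/2) = 0.01369·1383·1134 = 2.147e+04 Pa.
Head loss h_f = ΔP/(ρg) = 2.147e+04/(1020·9.81) = 2.15 m.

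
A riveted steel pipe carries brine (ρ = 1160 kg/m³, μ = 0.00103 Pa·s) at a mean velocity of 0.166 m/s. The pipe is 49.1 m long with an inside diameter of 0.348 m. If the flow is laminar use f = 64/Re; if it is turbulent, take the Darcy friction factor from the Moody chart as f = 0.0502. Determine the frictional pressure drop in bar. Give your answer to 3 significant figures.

ΔP ≈ 0.00113 bar

Reynolds number Re = ρVD/μ = 1160 · 0.166 · 0.348 / 0.00103 = 6.506e+04.
Re > 4000 → turbulent; use the Moody-chart value f = 0.0502.
Darcy-Weisbach: ΔP = f(L/D)(ρV²/2) = 0.0502·(49.1/0.348)·(1160·0.166²/2) = 0.0502·141.1·15.98 = 113.2 Pa.
ΔP = 113.2 Pa = 0.00113 bar.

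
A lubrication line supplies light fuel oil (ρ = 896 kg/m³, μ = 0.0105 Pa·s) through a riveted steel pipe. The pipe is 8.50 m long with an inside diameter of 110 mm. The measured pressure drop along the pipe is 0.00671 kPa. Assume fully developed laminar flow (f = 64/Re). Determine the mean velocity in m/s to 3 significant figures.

For laminar flow, f = 64/Re with Re = ρVD/μ, so Darcy-Weisbach reduces to ΔP = 32μLV/D². Solving for V: V = ΔP·D²/(32μL) = 6.71·(0.11)²/(32·0.0105·8.5) = 0.02843 m/s.
Check: Re = ρVD/μ = 896·0.02843·0.11/0.0105 = 266.8 < 2300, so the laminar assumption holds.

V ≈ 0.0284 m/s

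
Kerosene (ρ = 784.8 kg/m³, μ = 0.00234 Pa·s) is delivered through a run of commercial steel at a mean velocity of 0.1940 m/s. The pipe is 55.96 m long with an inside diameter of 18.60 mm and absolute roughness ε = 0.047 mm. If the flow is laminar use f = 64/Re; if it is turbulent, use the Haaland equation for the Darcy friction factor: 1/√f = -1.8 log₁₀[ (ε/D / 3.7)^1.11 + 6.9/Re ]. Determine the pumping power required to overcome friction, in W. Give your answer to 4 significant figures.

P ≈ 0.1239 W

Reynolds number Re = ρVD/μ = 784.8 · 0.194 · 0.0186 / 0.00234 = 1210.
Re < 2300 → laminar flow, so f = 64/Re = 64/1210 = 0.05288 (the turbulent correlation is not needed).
Darcy-Weisbach: ΔP = f(L/D)(ρV²/2) = 0.05288·(55.96/0.0186)·(784.8·0.194²/2) = 0.05288·3009·14.77 = 2350 Pa.
Q = V·A = 0.194·0.0002717 = 5.271e-05 m³/s.
Pumping power P = QΔP = 5.271e-05·2350 = 0.12386 W = 0.1239 W.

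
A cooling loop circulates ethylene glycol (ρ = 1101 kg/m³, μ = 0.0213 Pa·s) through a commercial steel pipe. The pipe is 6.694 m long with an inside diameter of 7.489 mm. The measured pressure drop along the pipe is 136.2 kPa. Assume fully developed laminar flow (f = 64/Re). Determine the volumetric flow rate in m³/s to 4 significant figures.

Q ≈ 7.375×10^-5 m³/s

For laminar flow, f = 64/Re with Re = ρVD/μ, so Darcy-Weisbach reduces to ΔP = 32μLV/D². Solving for V: V = ΔP·D²/(32μL) = 1.362e+05·(0.007489)²/(32·0.0213·6.694) = 1.674 m/s.
Check: Re = ρVD/μ = 1101·1.674·0.007489/0.0213 = 648.1 < 2300, so the laminar assumption holds.
Q = V·A = 1.674·(π/4·0.007489²) = 7.375e-05 m³/s = 7.375×10^-5 m³/s.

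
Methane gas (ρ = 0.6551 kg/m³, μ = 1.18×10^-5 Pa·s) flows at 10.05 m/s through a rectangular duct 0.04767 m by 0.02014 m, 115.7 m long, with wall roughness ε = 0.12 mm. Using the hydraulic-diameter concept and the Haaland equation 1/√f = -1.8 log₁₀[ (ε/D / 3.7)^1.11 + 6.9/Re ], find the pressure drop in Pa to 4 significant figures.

Hydraulic diameter D_h = 4A/P = 4·(0.04767·0.02014)/(2·(0.04767+0.02014)) = 0.00384/0.1356 = 0.02832 m.
Re = ρVD_h/μ = 0.6551·10.05·0.02832/1.18e-05 = 1.58e+04.
ε/D_h = 0.00012/0.02832 = 0.00424; Haaland gives 1/√f = -1.8 log₁₀[0.000544+0.000437] = 5.415, so f = 0.0341.
ΔP = f(L/D_h)(ρV²/2) = 0.0341·115.7/0.02832·33.08 = 4609 Pa.

ΔP ≈ 4609 Pa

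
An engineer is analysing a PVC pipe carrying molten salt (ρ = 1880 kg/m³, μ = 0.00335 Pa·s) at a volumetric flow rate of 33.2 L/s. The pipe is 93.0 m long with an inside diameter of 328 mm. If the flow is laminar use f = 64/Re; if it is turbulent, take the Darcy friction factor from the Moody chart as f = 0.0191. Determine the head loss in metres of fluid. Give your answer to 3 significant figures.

Q = 33.2 L/s = 33.2/1000 = 0.0332 m³/s.
Cross-sectional area A = πD²/4 = π(0.328)²/4 = 0.0845 m²; mean velocity V = Q/A = 0.0332/0.0845 = 0.3929 m/s.
Reynolds number Re = ρVD/μ = 1880 · 0.3929 · 0.328 / 0.00335 = 7.232e+04.
Re > 4000 → turbulent; use the Moody-chart value f = 0.0191.
Darcy-Weisbach: ΔP = f(L/D)(ρV²/2) = 0.0191·(93/0.328)·(1880·0.3929²/2) = 0.0191·283.5·145.1 = 785.9 Pa.
Head loss h_f = ΔP/(ρg) = 785.9/(1880·9.81) = 0.0426 m.

h_f ≈ 0.0426 m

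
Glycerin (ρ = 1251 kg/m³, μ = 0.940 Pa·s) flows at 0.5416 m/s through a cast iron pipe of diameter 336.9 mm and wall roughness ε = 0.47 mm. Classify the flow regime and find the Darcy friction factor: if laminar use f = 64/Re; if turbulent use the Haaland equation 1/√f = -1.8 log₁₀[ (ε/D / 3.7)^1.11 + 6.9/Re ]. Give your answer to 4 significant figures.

f ≈ 0.2636

Re = ρVD/μ = 1251·0.5416·0.3369/0.94 = 242.8.
Re < 2300 → laminar, so f = 64/Re = 0.2636 (roughness is irrelevant in laminar flow).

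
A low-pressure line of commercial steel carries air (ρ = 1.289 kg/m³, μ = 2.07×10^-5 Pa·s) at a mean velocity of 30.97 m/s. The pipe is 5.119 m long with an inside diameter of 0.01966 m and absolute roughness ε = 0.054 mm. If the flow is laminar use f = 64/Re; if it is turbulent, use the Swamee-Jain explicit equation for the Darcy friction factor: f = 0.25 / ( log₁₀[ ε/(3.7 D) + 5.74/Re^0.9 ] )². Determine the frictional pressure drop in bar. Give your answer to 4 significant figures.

ΔP ≈ 0.04689 bar

Reynolds number Re = ρVD/μ = 1.289 · 30.97 · 0.01966 / 2.07e-05 = 3.791e+04.
Re > 4000 → turbulent. Relative roughness ε/D = 5.4e-05/0.01966 = 0.00275. Swamee-Jain: f = 0.25/(log₁₀[0.00275/3.7 + 5.74/3.791e+04^0.9])² = 0.25/(log₁₀[0.000742 + 0.000434])² = 0.25/(-2.929)² = 0.02914.
Darcy-Weisbach: ΔP = f(L/D)(ρV²/2) = 0.02914·(5.119/0.01966)·(1.289·30.97²/2) = 0.02914·260.4·618.2 = 4689 Pa.
ΔP = 4689 Pa = 0.04689 bar.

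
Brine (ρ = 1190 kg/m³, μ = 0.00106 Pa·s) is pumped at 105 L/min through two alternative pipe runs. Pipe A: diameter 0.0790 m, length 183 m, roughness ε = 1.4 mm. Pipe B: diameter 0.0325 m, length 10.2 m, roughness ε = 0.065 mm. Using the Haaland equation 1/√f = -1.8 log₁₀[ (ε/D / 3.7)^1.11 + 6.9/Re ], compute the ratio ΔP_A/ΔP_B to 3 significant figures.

ΔP_A/ΔP_B ≈ 0.398

Pipe A: V = Q/A = 0.00175/0.004902 = 0.357 m/s; Re = 3.166e+04; ε/D = 0.0177; Haaland → f = 0.04781; ΔP_A = f(L/D)(ρV²/2) = 8400 Pa.
Pipe B: V = Q/A = 0.00175/0.0008296 = 2.11 m/s; Re = 7.697e+04; ε/D = 0.002; Haaland → f = 0.02539; ΔP_B = f(L/D)(ρV²/2) = 2.11e+04 Pa.
ΔP_A/ΔP_B = 8400/2.11e+04 = 0.398.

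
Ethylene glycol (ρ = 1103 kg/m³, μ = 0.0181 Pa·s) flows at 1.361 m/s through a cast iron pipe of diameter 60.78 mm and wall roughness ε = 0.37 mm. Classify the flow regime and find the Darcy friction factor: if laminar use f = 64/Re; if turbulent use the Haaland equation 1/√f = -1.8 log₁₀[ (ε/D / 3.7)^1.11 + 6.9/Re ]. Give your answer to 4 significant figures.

Re = ρVD/μ = 1103·1.361·0.06078/0.0181 = 5041.
Re > 4000 → turbulent. ε/D = 0.00037/0.06078 = 0.00609; Haaland: 1/√f = -1.8 log₁₀[0.000813 + 0.00137] = 4.79, so f = 0.04358.

f ≈ 0.04358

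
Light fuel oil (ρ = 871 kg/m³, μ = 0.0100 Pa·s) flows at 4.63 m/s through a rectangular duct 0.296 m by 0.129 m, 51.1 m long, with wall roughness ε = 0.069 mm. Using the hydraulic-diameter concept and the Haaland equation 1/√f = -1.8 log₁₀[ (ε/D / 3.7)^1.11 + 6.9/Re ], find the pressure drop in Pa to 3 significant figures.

Hydraulic diameter D_h = 4A/P = 4·(0.296·0.129)/(2·(0.296+0.129)) = 0.1527/0.85 = 0.1797 m.
Re = ρVD_h/μ = 871·4.63·0.1797/0.01 = 7.246e+04.
ε/D_h = 6.9e-05/0.1797 = 0.000384; Haaland gives 1/√f = -1.8 log₁₀[3.78e-05+9.52e-05] = 6.977, so f = 0.02054.
ΔP = f(L/D_h)(ρV²/2) = 0.02054·51.1/0.1797·9336 = 5.454e+04 Pa.

ΔP ≈ 54500 Pa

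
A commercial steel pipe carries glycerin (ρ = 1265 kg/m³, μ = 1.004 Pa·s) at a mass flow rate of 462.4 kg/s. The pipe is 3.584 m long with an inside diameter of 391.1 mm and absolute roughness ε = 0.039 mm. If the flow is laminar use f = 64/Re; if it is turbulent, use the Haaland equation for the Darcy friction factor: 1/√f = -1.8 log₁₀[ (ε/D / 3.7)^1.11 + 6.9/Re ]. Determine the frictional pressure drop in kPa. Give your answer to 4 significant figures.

ΔP ≈ 2.291 kPa

A = πD²/4 = π(0.3911)²/4 = 0.1201 m²; mean velocity V = ṁ/(ρA) = 462.4/(1265 · 0.1201) = 3.043 m/s.
Reynolds number Re = ρVD/μ = 1265 · 3.043 · 0.3911 / 1 = 1499.
Re < 2300 → laminar flow, so f = 64/Re = 64/1499 = 0.04268 (the turbulent correlation is not needed).
Darcy-Weisbach: ΔP = f(L/D)(ρV²/2) = 0.04268·(3.584/0.3911)·(1265·3.043²/2) = 0.04268·9.164·5856 = 2291 Pa.
ΔP = 2291 Pa = 2.291 kPa.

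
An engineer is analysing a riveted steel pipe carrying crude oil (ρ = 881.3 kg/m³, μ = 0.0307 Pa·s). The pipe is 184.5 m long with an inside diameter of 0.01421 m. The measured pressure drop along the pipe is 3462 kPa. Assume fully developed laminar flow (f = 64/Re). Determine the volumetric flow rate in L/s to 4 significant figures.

Q ≈ 0.6117 L/s

For laminar flow, f = 64/Re with Re = ρVD/μ, so Darcy-Weisbach reduces to ΔP = 32μLV/D². Solving for V: V = ΔP·D²/(32μL) = 3.462e+06·(0.01421)²/(32·0.0307·184.5) = 3.857 m/s.
Check: Re = ρVD/μ = 881.3·3.857·0.01421/0.0307 = 1573 < 2300, so the laminar assumption holds.
Q = V·A = 3.857·(π/4·0.01421²) = 0.0006117 m³/s = 0.6117 L/s.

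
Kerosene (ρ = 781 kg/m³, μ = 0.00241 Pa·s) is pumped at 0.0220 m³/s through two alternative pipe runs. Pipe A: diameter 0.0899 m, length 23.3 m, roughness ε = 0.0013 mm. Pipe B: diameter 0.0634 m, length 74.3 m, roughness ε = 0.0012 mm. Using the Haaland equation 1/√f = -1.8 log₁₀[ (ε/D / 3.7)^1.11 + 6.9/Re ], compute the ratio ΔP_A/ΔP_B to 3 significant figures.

ΔP_A/ΔP_B ≈ 0.0586

Pipe A: V = Q/A = 0.022/0.006348 = 3.466 m/s; Re = 1.01e+05; ε/D = 1.45e-05; Haaland → f = 0.01784; ΔP_A = f(L/D)(ρV²/2) = 2.169e+04 Pa.
Pipe B: V = Q/A = 0.022/0.003157 = 6.969 m/s; Re = 1.432e+05; ε/D = 1.89e-05; Haaland → f = 0.01665; ΔP_B = f(L/D)(ρV²/2) = 3.701e+05 Pa.
ΔP_A/ΔP_B = 2.169e+04/3.701e+05 = 0.0586.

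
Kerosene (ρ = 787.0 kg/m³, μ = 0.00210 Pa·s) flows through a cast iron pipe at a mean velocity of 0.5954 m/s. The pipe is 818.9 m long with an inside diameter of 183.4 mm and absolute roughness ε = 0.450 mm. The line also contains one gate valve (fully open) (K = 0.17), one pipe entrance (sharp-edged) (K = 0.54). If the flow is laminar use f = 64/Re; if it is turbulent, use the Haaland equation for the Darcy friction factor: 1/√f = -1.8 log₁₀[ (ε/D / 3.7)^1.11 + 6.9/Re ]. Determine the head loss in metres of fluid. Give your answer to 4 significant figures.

h_f ≈ 2.255 m

Reynolds number Re = ρVD/μ = 787 · 0.5954 · 0.1834 / 0.0021 = 4.092e+04.
Re > 4000 → turbulent. Relative roughness ε/D = 0.00045/0.1834 = 0.00245. Haaland: 1/√f = -1.8 log₁₀[(0.00245/3.7)^1.11 + 6.9/4.092e+04] = -1.8 log₁₀[0.000296 + 0.000169] = 5.998, so f = 0.02779.
Total minor-loss coefficient ΣK = 1·0.17 + 1·0.54 = 0.71.
ΔP = [f·L/D + ΣK]·(ρV²/2) = [0.02779·818.9/0.1834 + 0.71]·(787·0.5954²/2) = [124.1 + 0.71]·139.5 = 1.741e+04 Pa.
Head loss h_f = ΔP/(ρg) = 1.741e+04/(787·9.81) = 2.255 m.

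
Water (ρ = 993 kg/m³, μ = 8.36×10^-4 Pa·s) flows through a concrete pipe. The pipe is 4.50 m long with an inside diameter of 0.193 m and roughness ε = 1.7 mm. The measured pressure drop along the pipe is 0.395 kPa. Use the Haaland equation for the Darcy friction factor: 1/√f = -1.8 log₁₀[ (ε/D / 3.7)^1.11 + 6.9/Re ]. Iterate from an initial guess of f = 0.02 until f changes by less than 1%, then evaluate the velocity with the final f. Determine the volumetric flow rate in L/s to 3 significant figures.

Q ≈ 28.2 L/s

Rearranging Darcy-Weisbach: V = √(2·ΔP·D/(f·L·ρ)). With ε/D = 0.0017/0.193 = 0.00881, iterate starting from f = 0.02:
  f = 0.02 → V = √(2·395·0.193/(0.02·4.5·993)) = 1.306 m/s; Re = ρVD/μ = 2.994e+05; f → 0.0366
  f = 0.0366 → V = 0.9655 m/s; Re = 2.213e+05; f → 0.03668
Converged (Δf/f < 1%). With the final f = 0.03668: V = √(2·395·0.193/(0.03668·4.5·993)) = 0.9646 m/s.
Q = V·A = 0.9646·(π/4·0.193²) = 0.02822 m³/s = 28.2 L/s.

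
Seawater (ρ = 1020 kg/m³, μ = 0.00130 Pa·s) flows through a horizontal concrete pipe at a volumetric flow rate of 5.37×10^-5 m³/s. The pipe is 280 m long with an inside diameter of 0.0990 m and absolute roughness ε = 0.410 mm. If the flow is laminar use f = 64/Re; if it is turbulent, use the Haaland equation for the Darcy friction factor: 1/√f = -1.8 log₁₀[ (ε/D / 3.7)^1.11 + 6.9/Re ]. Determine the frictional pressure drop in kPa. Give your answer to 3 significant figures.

Cross-sectional area A = πD²/4 = π(0.099)²/4 = 0.007698 m²; mean velocity V = Q/A = 5.37e-05/0.007698 = 0.006976 m/s.
Reynolds number Re = ρVD/μ = 1020 · 0.006976 · 0.099 / 0.0013 = 541.9.
Re < 2300 → laminar flow, so f = 64/Re = 64/541.9 = 0.1181 (the turbulent correlation is not needed).
Darcy-Weisbach: ΔP = f(L/D)(ρV²/2) = 0.1181·(280/0.099)·(1020·0.006976²/2) = 0.1181·2828·0.02482 = 8.291 Pa.
ΔP = 8.291 Pa = 0.00829 kPa.

ΔP ≈ 0.00829 kPa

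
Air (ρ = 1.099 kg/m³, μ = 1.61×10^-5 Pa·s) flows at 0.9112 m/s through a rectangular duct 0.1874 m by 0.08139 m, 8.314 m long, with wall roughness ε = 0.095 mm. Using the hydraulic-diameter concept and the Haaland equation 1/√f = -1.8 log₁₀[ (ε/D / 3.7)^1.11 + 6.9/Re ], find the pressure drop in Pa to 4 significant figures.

Hydraulic diameter D_h = 4A/P = 4·(0.1874·0.08139)/(2·(0.1874+0.08139)) = 0.06101/0.5376 = 0.1135 m.
Re = ρVD_h/μ = 1.099·0.9112·0.1135/1.61e-05 = 7059.
ε/D_h = 9.5e-05/0.1135 = 0.000837; Haaland gives 1/√f = -1.8 log₁₀[8.99e-05+0.000977] = 5.349, so f = 0.03495.
ΔP = f(L/D_h)(ρV²/2) = 0.03495·8.314/0.1135·0.4562 = 1.168 Pa.

ΔP ≈ 1.168 Pa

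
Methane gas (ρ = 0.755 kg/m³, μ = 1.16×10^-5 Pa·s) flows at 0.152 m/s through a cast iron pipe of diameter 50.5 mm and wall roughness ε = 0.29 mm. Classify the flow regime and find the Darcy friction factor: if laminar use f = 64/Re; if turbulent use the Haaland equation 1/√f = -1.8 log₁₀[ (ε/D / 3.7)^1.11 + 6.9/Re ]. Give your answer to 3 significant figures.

f ≈ 0.128

Re = ρVD/μ = 0.755·0.152·0.0505/1.16e-05 = 499.6.
Re < 2300 → laminar, so f = 64/Re = 0.1281 (roughness is irrelevant in laminar flow).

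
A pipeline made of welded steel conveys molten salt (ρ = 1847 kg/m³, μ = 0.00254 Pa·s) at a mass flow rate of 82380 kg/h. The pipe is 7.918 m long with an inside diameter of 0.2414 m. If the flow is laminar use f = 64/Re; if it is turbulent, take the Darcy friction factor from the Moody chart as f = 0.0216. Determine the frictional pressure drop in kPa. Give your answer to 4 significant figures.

ṁ = 82380 kg/h = 82380/3600 = 22.88 kg/s.
A = πD²/4 = π(0.2414)²/4 = 0.04577 m²; mean velocity V = ṁ/(ρA) = 22.88/(1847 · 0.04577) = 0.2707 m/s.
Reynolds number Re = ρVD/μ = 1847 · 0.2707 · 0.2414 / 0.00254 = 4.752e+04.
Re > 4000 → turbulent; use the Moody-chart value f = 0.0216.
Darcy-Weisbach: ΔP = f(L/D)(ρV²/2) = 0.0216·(7.918/0.2414)·(1847·0.2707²/2) = 0.0216·32.8·67.67 = 47.95 Pa.
ΔP = 47.95 Pa = 0.04795 kPa.

ΔP ≈ 0.04795 kPa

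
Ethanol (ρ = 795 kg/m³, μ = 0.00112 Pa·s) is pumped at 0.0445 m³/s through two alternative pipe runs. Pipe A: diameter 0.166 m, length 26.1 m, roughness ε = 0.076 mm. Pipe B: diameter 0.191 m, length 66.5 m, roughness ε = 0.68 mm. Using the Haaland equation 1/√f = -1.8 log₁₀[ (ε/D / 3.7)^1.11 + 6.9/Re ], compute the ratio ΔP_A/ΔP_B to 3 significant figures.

Pipe A: V = Q/A = 0.0445/0.02164 = 2.056 m/s; Re = 2.423e+05; ε/D = 0.000458; Haaland → f = 0.01811; ΔP_A = f(L/D)(ρV²/2) = 4786 Pa.
Pipe B: V = Q/A = 0.0445/0.02865 = 1.553 m/s; Re = 2.106e+05; ε/D = 0.00356; Haaland → f = 0.02804; ΔP_B = f(L/D)(ρV²/2) = 9360 Pa.
ΔP_A/ΔP_B = 4786/9360 = 0.511.

ΔP_A/ΔP_B ≈ 0.511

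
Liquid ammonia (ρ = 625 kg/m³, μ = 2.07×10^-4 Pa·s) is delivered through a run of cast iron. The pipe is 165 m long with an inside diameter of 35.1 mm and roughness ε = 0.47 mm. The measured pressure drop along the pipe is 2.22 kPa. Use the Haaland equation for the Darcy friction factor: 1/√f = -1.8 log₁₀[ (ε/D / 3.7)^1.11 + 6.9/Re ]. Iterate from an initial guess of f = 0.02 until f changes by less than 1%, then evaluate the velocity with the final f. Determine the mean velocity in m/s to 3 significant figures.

Rearranging Darcy-Weisbach: V = √(2·ΔP·D/(f·L·ρ)). With ε/D = 0.00047/0.0351 = 0.0134, iterate starting from f = 0.02:
  f = 0.02 → V = √(2·2220·0.0351/(0.02·165·625)) = 0.2749 m/s; Re = ρVD/μ = 2.913e+04; f → 0.04361
  f = 0.04361 → V = 0.1861 m/s; Re = 1.973e+04; f → 0.04434
  f = 0.04434 → V = 0.1846 m/s; Re = 1.956e+04; f → 0.04436
Converged (Δf/f < 1%). With the final f = 0.04436: V = √(2·2220·0.0351/(0.04436·165·625)) = 0.1846 m/s.

V ≈ 0.185 m/s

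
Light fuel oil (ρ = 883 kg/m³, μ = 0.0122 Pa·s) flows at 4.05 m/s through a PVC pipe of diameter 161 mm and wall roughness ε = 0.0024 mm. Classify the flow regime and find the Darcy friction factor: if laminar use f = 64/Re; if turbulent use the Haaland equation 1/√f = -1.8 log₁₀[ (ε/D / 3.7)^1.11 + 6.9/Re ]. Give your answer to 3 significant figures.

f ≈ 0.0210

Re = ρVD/μ = 883·4.05·0.161/0.0122 = 4.719e+04.
Re > 4000 → turbulent. ε/D = 2.4e-06/0.161 = 1.49e-05; Haaland: 1/√f = -1.8 log₁₀[1.03e-06 + 0.000146] = 6.898, so f = 0.02102.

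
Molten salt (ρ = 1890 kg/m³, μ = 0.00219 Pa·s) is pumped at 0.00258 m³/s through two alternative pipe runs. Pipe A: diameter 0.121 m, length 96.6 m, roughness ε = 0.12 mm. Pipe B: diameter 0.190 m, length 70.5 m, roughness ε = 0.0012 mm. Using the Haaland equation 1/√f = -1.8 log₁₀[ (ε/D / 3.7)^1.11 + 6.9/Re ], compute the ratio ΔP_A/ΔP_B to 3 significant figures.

ΔP_A/ΔP_B ≈ 12.6

Pipe A: V = Q/A = 0.00258/0.0115 = 0.2244 m/s; Re = 2.343e+04; ε/D = 0.000992; Haaland → f = 0.02678; ΔP_A = f(L/D)(ρV²/2) = 1017 Pa.
Pipe B: V = Q/A = 0.00258/0.02835 = 0.091 m/s; Re = 1.492e+04; ε/D = 6.32e-06; Haaland → f = 0.02776; ΔP_B = f(L/D)(ρV²/2) = 80.59 Pa.
ΔP_A/ΔP_B = 1017/80.59 = 12.6.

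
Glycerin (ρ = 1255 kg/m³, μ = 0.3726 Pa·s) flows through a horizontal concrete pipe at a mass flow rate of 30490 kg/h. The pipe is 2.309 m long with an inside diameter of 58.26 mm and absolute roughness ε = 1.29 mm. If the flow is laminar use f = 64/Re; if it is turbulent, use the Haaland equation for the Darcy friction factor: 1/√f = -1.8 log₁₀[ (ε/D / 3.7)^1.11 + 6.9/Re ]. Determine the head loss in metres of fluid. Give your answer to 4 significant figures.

h_f ≈ 1.668 m

ṁ = 30490 kg/h = 30490/3600 = 8.469 kg/s.
A = πD²/4 = π(0.05826)²/4 = 0.002666 m²; mean velocity V = ṁ/(ρA) = 8.469/(1255 · 0.002666) = 2.532 m/s.
Reynolds number Re = ρVD/μ = 1255 · 2.532 · 0.05826 / 0.373 = 496.8.
Re < 2300 → laminar flow, so f = 64/Re = 64/496.8 = 0.1288 (the turbulent correlation is not needed).
Darcy-Weisbach: ΔP = f(L/D)(ρV²/2) = 0.1288·(2.309/0.05826)·(1255·2.532²/2) = 0.1288·39.63·4021 = 2.053e+04 Pa.
Head loss h_f = ΔP/(ρg) = 2.053e+04/(1255·9.81) = 1.668 m.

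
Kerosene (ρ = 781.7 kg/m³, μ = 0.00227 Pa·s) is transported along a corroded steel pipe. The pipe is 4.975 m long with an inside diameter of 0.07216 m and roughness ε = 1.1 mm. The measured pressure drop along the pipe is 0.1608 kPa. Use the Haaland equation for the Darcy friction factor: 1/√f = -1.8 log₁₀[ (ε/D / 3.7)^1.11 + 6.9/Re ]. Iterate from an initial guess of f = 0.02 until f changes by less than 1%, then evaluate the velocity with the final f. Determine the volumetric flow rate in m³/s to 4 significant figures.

Q ≈ 0.001431 m³/s

Rearranging Darcy-Weisbach: V = √(2·ΔP·D/(f·L·ρ)). With ε/D = 0.0011/0.07216 = 0.0152, iterate starting from f = 0.02:
  f = 0.02 → V = √(2·160.8·0.07216/(0.02·4.975·781.7)) = 0.5462 m/s; Re = ρVD/μ = 1.357e+04; f → 0.04713
  f = 0.04713 → V = 0.3558 m/s; Re = 8842; f → 0.04867
  f = 0.04867 → V = 0.3502 m/s; Re = 8701; f → 0.04874
Converged (Δf/f < 1%). With the final f = 0.04874: V = √(2·160.8·0.07216/(0.04874·4.975·781.7)) = 0.3499 m/s.
Q = V·A = 0.3499·(π/4·0.07216²) = 0.001431 m³/s = 0.001431 m³/s.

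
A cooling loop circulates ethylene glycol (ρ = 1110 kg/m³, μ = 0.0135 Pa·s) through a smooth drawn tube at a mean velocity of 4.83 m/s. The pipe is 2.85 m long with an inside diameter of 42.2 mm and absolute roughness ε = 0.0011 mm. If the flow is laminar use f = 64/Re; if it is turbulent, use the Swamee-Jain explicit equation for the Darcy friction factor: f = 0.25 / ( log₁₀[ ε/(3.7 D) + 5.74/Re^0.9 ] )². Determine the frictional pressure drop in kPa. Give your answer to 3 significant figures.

Reynolds number Re = ρVD/μ = 1110 · 4.83 · 0.0422 / 0.0135 = 1.676e+04.
Re > 4000 → turbulent. Relative roughness ε/D = 1.1e-06/0.0422 = 2.61e-05. Swamee-Jain: f = 0.25/(log₁₀[2.61e-05/3.7 + 5.74/1.676e+04^0.9])² = 0.25/(log₁₀[7.04e-06 + 0.000906])² = 0.25/(-3.04)² = 0.02706.
Darcy-Weisbach: ΔP = f(L/D)(ρV²/2) = 0.02706·(2.85/0.0422)·(1110·4.83²/2) = 0.02706·67.54·1.295e+04 = 2.366e+04 Pa.
ΔP = 2.366e+04 Pa = 23.7 kPa.

ΔP ≈ 23.7 kPa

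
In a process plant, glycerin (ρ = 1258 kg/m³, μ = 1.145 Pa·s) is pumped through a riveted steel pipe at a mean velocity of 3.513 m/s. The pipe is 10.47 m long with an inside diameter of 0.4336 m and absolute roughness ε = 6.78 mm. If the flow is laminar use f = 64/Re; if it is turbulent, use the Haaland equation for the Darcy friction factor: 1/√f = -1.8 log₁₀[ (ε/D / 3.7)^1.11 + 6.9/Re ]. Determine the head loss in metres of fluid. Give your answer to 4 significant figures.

Reynolds number Re = ρVD/μ = 1258 · 3.513 · 0.4336 / 1.15 = 1674.
Re < 2300 → laminar flow, so f = 64/Re = 64/1674 = 0.03824 (the turbulent correlation is not needed).
Darcy-Weisbach: ΔP = f(L/D)(ρV²/2) = 0.03824·(10.47/0.4336)·(1258·3.513²/2) = 0.03824·24.15·7763 = 7168 Pa.
Head loss h_f = ΔP/(ρg) = 7168/(1258·9.81) = 0.5808 m.

h_f ≈ 0.5808 m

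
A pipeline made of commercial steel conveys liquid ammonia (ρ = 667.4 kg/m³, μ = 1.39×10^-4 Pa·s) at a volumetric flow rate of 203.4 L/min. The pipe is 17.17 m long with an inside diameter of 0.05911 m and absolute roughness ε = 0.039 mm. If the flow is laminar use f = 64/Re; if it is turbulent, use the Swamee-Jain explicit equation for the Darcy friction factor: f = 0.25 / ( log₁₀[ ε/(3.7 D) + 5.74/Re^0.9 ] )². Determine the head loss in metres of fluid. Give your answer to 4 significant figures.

Q = 203.4 L/min = 203.4/60000 = 0.00339 m³/s.
Cross-sectional area A = πD²/4 = π(0.05911)²/4 = 0.002744 m²; mean velocity V = Q/A = 0.00339/0.002744 = 1.235 m/s.
Reynolds number Re = ρVD/μ = 667.4 · 1.235 · 0.05911 / 0.000139 = 3.506e+05.
Re > 4000 → turbulent. Relative roughness ε/D = 3.9e-05/0.05911 = 0.00066. Swamee-Jain: f = 0.25/(log₁₀[0.00066/3.7 + 5.74/3.506e+05^0.9])² = 0.25/(log₁₀[0.000178 + 5.87e-05])² = 0.25/(-3.625)² = 0.01902.
Darcy-Weisbach: ΔP = f(L/D)(ρV²/2) = 0.01902·(17.17/0.05911)·(667.4·1.235²/2) = 0.01902·290.5·509.3 = 2814 Pa.
Head loss h_f = ΔP/(ρg) = 2814/(667.4·9.81) = 0.4298 m.

h_f ≈ 0.4298 m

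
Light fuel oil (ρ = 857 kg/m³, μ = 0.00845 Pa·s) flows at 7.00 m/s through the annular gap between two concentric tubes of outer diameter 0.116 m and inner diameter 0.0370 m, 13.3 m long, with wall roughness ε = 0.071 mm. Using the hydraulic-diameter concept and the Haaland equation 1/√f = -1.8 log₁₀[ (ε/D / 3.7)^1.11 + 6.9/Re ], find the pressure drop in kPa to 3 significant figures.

Hydraulic diameter D_h = 4A/P = D_o - D_i = 0.116 - 0.037 = 0.079 m.
Re = ρVD_h/μ = 857·7·0.079/0.00845 = 5.609e+04.
ε/D_h = 7.1e-05/0.079 = 0.000899; Haaland gives 1/√f = -1.8 log₁₀[9.72e-05+0.000123] = 6.583, so f = 0.02308.
ΔP = f(L/D_h)(ρV²/2) = 0.02308·13.3/0.079·2.1e+04 = 8.158e+04 Pa.
ΔP = 81.6 kPa.

ΔP ≈ 81.6 kPa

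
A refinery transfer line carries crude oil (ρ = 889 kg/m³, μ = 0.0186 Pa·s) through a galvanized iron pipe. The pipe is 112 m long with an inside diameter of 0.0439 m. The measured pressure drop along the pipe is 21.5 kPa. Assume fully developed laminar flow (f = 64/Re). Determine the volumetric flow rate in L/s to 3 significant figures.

Q ≈ 0.941 L/s

For laminar flow, f = 64/Re with Re = ρVD/μ, so Darcy-Weisbach reduces to ΔP = 32μLV/D². Solving for V: V = ΔP·D²/(32μL) = 2.15e+04·(0.0439)²/(32·0.0186·112) = 0.6216 m/s.
Check: Re = ρVD/μ = 889·0.6216·0.0439/0.0186 = 1304 < 2300, so the laminar assumption holds.
Q = V·A = 0.6216·(π/4·0.0439²) = 0.0009408 m³/s = 0.941 L/s.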